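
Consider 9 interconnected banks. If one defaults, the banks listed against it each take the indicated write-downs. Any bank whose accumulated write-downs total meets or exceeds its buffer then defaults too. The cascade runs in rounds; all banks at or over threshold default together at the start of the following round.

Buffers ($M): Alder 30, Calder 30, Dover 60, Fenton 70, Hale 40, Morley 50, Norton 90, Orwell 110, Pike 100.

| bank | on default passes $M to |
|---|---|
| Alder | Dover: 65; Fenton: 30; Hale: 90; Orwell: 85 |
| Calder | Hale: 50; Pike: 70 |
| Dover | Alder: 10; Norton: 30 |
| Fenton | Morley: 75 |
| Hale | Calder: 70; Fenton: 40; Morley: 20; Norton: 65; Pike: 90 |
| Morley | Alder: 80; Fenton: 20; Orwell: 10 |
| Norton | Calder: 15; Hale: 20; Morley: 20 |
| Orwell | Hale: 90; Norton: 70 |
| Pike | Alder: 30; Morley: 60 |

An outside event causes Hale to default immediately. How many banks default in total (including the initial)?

Round 1 — Hale defaults (initial).
  Calder: +70 → 70 ≥ 30
  Fenton: +40 → 40 < 70
  Morley: +20 → 20 < 50
  Norton: +65 → 65 < 90
  Pike: +90 → 90 < 100
Round 2 — Calder defaults.
  Pike: +70 → 160 ≥ 100
Round 3 — Pike defaults.
  Alder: +30 → 30 ≥ 30
  Morley: +60 → 80 ≥ 50
Round 4 — Alder, Morley default.
  Dover: +65 → 65 ≥ 60
  Fenton: +30+20 → 90 ≥ 70
  Orwell: +85+10 → 95 < 110
Round 5 — Dover, Fenton default.
  Norton: +30 → 95 ≥ 90
Round 6 — Norton defaults.
No further defaults.

8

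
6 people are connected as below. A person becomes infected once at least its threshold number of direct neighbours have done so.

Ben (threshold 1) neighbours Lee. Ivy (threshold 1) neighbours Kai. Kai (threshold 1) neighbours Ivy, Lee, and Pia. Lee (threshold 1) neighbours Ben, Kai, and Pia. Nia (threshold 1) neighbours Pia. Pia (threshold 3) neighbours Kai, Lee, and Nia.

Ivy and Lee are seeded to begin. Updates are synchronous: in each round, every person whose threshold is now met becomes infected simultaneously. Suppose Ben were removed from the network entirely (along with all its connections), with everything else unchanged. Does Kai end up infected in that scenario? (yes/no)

yes

With Ben removed:
Round 1 — Ivy, Lee become infected (initial).
Round 2 — checking thresholds:
  Kai: 2 of 3 neighbours ≥ 1, becomes infected.
  Pia: 1 of 3 neighbours < 3, below threshold.
Round 3 — no new infections; cascade stops.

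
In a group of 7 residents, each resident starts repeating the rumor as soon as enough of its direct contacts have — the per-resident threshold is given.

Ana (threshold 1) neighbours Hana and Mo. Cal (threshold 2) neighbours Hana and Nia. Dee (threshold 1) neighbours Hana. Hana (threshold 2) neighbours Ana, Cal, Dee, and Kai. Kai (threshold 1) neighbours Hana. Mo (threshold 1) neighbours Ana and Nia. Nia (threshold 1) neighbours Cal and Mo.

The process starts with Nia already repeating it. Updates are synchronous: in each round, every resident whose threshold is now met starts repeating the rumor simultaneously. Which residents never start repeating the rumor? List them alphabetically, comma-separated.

Cal, Dee, Hana, Kai

Round 1 — Nia starts repeating the rumor (initial).
Round 2 — checking thresholds:
  Cal: 1 of 2 neighbours < 2, not yet.
  Mo: 1 of 2 neighbours ≥ 1, starts repeating the rumor.
Round 3 — checking thresholds:
  Ana: 1 of 2 neighbours ≥ 1, starts repeating the rumor.
  Cal: 1 of 2 neighbours < 2, not yet.
Round 4 — no new spreads; cascade stops.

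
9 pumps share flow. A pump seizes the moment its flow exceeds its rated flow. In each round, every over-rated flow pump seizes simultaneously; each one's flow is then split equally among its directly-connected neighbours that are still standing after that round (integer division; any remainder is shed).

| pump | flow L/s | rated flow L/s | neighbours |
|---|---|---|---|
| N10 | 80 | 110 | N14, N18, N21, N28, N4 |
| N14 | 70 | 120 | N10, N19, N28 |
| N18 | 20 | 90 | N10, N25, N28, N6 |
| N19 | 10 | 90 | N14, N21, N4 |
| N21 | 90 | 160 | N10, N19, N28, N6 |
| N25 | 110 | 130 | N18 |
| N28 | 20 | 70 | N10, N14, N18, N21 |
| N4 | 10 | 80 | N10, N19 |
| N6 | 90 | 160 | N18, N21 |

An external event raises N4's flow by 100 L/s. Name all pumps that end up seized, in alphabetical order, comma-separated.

N10, N4

Round 1 — N4 at 110 > 80. N4 seizes.
  N4 sheds 110 L/s to N10, N19: 55 each.
    N10: 80+55 = 135 > 110
    N19: 10+55 = 65 ≤ 90
Round 2 — N10 seizes.
  N10 sheds 135 L/s to N14, N18, N21, N28: 33 each (3 lost).
    N14: 70+33 = 103 ≤ 120
    N18: 20+33 = 53 ≤ 90
    N21: 90+33 = 123 ≤ 160
    N28: 20+33 = 53 ≤ 70
No further seizures.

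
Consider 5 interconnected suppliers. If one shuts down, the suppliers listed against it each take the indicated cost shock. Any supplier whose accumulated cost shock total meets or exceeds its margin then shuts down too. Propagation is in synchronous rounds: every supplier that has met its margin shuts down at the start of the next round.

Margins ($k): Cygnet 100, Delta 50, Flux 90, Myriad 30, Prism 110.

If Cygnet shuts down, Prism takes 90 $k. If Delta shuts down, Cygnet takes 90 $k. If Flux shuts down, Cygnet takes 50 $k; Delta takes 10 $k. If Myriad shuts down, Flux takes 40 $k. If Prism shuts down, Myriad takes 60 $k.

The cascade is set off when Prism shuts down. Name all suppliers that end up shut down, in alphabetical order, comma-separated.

Round 1 — Prism shuts down (initial).
  Myriad: +60 → 60 ≥ 30
Round 2 — Myriad shuts down.
  Flux: +40 → 40 < 90
No further shutdowns.

Myriad, Prism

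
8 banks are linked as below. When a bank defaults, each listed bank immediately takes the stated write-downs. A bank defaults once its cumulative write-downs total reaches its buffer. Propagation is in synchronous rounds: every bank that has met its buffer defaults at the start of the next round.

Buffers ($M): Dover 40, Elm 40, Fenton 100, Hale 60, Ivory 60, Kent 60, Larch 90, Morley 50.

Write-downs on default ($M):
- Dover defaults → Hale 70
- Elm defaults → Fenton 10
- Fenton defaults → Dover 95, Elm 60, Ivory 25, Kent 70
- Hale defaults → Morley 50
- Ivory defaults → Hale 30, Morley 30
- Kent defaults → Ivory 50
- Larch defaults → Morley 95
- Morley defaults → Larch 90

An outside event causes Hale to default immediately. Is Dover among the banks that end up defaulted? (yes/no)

Round 1 — Hale defaults (initial).
  Morley: +50 → 50 ≥ 50
Round 2 — Morley defaults.
  Larch: +90 → 90 ≥ 90
Round 3 — Larch defaults.
No further defaults.

no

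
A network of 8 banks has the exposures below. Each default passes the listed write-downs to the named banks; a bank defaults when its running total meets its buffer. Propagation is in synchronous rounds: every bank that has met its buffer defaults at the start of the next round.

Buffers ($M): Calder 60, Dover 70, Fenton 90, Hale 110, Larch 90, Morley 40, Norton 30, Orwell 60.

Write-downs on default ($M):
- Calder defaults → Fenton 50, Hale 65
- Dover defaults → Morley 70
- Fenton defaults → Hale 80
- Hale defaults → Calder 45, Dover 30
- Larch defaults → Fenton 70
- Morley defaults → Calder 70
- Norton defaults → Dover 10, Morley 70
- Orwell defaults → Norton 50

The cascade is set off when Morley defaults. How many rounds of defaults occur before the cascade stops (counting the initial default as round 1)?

Round 1 — Morley defaults (initial).
  Calder: +70 → 70 ≥ 60
Round 2 — Calder defaults.
  Fenton: +50 → 50 < 90
  Hale: +65 → 65 < 110
No further defaults.

2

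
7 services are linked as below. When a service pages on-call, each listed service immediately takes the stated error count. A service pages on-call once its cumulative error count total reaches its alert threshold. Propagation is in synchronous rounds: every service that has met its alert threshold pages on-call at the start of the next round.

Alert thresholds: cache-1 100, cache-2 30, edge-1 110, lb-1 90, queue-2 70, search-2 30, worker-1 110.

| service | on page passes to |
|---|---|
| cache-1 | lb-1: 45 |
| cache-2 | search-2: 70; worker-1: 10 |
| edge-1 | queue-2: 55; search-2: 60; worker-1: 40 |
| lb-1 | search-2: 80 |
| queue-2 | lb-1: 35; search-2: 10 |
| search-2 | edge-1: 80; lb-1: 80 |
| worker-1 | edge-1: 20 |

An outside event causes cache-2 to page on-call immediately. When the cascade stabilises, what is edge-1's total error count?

Round 1 — cache-2 pages on-call (initial).
  search-2: +70 → 70 ≥ 30
  worker-1: +10 → 10 < 110
Round 2 — search-2 pages on-call.
  edge-1: +80 → 80 < 110
  lb-1: +80 → 80 < 90
No further pages.

80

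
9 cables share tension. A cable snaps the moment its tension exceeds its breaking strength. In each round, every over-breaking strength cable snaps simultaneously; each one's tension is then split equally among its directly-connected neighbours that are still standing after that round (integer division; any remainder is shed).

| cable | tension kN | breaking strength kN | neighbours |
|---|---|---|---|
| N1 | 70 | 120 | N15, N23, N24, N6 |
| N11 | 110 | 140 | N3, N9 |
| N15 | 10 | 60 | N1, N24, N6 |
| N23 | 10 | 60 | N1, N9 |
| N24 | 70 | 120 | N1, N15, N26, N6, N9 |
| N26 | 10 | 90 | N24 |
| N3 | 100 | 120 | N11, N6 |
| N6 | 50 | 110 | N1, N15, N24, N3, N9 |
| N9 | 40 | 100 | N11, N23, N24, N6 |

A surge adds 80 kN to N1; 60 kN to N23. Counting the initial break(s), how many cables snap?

8

Round 1 — N1 at 150 > 120; N23 at 70 > 60. N1, N23 snap.
  N1 sheds 150 kN to N15, N24, N6: 50 each.
    N15: 10+50 = 60 ≤ 60
    N24: 70+50 = 120 ≤ 120
    N6: 50+50 = 100 ≤ 110
  N23 sheds 70 kN to N9: 70 each.
    N9: 40+70 = 110 > 100
Round 2 — N9 snaps.
  N9 sheds 110 kN to N11, N24, N6: 36 each (2 lost).
    N11: 110+36 = 146 > 140
    N24: 120+36 = 156 > 120
    N6: 100+36 = 136 > 110
Round 3 — N11, N24, N6 snap.
  N11 sheds 146 kN to N3: 146 each.
    N3: 100+146 = 246 > 120
  N24 sheds 156 kN to N15, N26: 78 each.
    N15: 60+78 = 138 > 60
    N26: 10+78 = 88 ≤ 90
  N6 sheds 136 kN to N15, N3: 68 each.
    N15: 138+68 = 206 > 60
    N3: 246+68 = 314 > 120
Round 4 — N15, N3 snap.
  N15 sheds 206 kN: no online neighbours, lost.
  N3 sheds 314 kN: no online neighbours, lost.
No further breaks.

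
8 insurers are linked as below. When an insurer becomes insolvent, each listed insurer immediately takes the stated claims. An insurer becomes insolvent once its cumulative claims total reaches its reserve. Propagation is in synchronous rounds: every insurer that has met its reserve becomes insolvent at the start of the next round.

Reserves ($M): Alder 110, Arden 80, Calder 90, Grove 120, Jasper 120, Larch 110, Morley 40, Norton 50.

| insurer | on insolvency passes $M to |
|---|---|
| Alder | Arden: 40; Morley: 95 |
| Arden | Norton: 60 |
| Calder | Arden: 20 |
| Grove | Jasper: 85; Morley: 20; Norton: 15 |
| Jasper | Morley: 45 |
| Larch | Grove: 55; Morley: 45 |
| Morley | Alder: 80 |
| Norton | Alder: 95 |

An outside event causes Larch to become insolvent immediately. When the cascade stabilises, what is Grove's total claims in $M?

55

Round 1 — Larch becomes insolvent (initial).
  Grove: +55 → 55 < 120
  Morley: +45 → 45 ≥ 40
Round 2 — Morley becomes insolvent.
  Alder: +80 → 80 < 110
No further insolvencies.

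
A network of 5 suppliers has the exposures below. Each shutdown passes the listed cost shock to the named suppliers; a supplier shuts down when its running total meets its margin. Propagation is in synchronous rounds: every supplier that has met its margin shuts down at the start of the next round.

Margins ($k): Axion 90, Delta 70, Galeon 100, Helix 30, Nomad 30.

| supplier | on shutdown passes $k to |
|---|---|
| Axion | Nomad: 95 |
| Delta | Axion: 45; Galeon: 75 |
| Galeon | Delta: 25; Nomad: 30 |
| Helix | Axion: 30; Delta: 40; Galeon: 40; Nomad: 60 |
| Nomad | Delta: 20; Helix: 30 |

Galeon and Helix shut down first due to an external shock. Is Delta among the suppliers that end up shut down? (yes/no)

yes

Round 1 — Galeon, Helix shut down (initial).
  Axion: +30 → 30 < 90
  Delta: +25+40 → 65 < 70
  Nomad: +30+60 → 90 ≥ 30
Round 2 — Nomad shuts down.
  Delta: +20 → 85 ≥ 70
Round 3 — Delta shuts down.
  Axion: +45 → 75 < 90
No further shutdowns.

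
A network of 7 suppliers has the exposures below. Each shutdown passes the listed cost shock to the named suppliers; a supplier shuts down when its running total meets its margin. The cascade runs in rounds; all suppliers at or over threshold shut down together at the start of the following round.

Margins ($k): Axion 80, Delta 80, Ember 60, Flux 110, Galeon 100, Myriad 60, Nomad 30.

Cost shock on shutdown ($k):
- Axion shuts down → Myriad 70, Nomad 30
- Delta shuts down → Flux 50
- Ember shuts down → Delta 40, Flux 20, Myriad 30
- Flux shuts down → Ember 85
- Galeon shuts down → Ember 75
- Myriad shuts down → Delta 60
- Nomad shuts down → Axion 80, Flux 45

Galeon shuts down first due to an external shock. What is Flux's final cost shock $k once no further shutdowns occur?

Round 1 — Galeon shuts down (initial).
  Ember: +75 → 75 ≥ 60
Round 2 — Ember shuts down.
  Delta: +40 → 40 < 80
  Flux: +20 → 20 < 110
  Myriad: +30 → 30 < 60
No further shutdowns.

20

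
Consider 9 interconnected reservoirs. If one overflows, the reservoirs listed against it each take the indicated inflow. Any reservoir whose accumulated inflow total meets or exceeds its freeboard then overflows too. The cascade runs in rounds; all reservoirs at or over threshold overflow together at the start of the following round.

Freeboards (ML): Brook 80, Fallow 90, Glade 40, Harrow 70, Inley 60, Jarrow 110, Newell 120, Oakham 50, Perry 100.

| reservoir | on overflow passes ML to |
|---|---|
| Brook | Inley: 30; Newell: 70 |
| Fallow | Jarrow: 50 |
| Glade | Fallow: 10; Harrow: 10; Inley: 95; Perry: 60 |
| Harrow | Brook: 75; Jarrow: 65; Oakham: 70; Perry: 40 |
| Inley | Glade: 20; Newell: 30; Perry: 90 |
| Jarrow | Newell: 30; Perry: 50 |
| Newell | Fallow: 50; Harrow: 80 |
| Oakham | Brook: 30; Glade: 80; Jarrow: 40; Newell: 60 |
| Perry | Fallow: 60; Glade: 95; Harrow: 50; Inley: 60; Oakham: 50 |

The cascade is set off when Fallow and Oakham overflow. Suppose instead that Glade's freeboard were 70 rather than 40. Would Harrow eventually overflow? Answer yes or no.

no

With Glade's freeboard at 70:
Round 1 — Fallow, Oakham overflow (initial).
  Brook: +30 → 30 < 80
  Glade: +80 → 80 ≥ 70
  Jarrow: +50+40 → 90 < 110
  Newell: +60 → 60 < 120
Round 2 — Glade overflows.
  Harrow: +10 → 10 < 70
  Inley: +95 → 95 ≥ 60
  Perry: +60 → 60 < 100
Round 3 — Inley overflows.
  Newell: +30 → 90 < 120
  Perry: +90 → 150 ≥ 100
Round 4 — Perry overflows.
  Harrow: +50 → 60 < 70
No further overflows.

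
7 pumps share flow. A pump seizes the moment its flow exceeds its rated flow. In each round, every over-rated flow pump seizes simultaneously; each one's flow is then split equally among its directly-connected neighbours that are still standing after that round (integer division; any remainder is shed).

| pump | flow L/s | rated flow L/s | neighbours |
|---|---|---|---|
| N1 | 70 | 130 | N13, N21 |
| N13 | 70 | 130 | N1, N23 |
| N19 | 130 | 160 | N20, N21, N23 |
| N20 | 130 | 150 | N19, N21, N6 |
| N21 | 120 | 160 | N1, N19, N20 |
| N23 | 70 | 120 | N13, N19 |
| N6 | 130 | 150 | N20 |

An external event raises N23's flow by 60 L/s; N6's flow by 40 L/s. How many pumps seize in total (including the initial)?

7

Round 1 — N23 at 130 > 120; N6 at 170 > 150. N23, N6 seize.
  N23 sheds 130 L/s to N13, N19: 65 each.
    N13: 70+65 = 135 > 130
    N19: 130+65 = 195 > 160
  N6 sheds 170 L/s to N20: 170 each.
    N20: 130+170 = 300 > 150
Round 2 — N13, N19, N20 seize.
  N13 sheds 135 L/s to N1: 135 each.
    N1: 70+135 = 205 > 130
  N19 sheds 195 L/s to N21: 195 each.
    N21: 120+195 = 315 > 160
  N20 sheds 300 L/s to N21: 300 each.
    N21: 315+300 = 615 > 160
Round 3 — N1, N21 seize.
  N1 sheds 205 L/s: no online neighbours, lost.
  N21 sheds 615 L/s: no online neighbours, lost.
No further seizures.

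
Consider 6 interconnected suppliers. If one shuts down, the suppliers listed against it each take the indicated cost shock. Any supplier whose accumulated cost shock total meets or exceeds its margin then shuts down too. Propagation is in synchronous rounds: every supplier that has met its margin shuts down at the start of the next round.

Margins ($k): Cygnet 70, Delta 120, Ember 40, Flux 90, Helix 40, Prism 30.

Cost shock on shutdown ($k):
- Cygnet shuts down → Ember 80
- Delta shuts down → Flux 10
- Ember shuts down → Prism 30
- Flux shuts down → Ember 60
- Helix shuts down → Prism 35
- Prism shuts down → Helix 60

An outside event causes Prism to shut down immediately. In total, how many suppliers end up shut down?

Round 1 — Prism shuts down (initial).
  Helix: +60 → 60 ≥ 40
Round 2 — Helix shuts down.
No further shutdowns.

2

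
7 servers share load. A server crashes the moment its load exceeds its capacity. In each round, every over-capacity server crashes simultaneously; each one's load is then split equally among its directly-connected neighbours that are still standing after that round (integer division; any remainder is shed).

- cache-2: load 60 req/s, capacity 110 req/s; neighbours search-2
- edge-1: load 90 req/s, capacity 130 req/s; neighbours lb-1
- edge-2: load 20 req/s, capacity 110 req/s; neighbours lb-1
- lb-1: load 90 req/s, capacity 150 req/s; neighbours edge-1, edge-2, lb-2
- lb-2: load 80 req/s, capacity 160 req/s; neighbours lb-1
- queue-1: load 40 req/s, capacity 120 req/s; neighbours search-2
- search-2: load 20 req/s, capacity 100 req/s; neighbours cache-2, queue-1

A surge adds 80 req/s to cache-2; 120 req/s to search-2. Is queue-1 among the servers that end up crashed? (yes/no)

Round 1 — cache-2 at 140 > 110; search-2 at 140 > 100. cache-2, search-2 crash.
  cache-2 sheds 140 req/s: no online neighbours, lost.
  search-2 sheds 140 req/s to queue-1: 140 each.
    queue-1: 40+140 = 180 > 120
Round 2 — queue-1 crashes.
  queue-1 sheds 180 req/s: no online neighbours, lost.
No further crashes.

yes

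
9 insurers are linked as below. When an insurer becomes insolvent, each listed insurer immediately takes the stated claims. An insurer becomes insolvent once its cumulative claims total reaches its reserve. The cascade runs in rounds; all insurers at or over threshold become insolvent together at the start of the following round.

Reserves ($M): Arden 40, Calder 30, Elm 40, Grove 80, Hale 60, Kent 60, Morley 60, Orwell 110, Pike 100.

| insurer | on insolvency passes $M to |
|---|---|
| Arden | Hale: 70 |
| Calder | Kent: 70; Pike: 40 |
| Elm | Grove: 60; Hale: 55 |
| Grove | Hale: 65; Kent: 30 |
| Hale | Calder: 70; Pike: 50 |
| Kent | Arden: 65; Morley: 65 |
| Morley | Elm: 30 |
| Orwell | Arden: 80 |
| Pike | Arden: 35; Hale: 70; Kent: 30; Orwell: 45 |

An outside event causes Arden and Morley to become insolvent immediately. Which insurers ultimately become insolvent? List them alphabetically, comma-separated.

Arden, Calder, Hale, Kent, Morley

Round 1 — Arden, Morley become insolvent (initial).
  Elm: +30 → 30 < 40
  Hale: +70 → 70 ≥ 60
Round 2 — Hale becomes insolvent.
  Calder: +70 → 70 ≥ 30
  Pike: +50 → 50 < 100
Round 3 — Calder becomes insolvent.
  Kent: +70 → 70 ≥ 60
  Pike: +40 → 90 < 100
Round 4 — Kent becomes insolvent.
No further insolvencies.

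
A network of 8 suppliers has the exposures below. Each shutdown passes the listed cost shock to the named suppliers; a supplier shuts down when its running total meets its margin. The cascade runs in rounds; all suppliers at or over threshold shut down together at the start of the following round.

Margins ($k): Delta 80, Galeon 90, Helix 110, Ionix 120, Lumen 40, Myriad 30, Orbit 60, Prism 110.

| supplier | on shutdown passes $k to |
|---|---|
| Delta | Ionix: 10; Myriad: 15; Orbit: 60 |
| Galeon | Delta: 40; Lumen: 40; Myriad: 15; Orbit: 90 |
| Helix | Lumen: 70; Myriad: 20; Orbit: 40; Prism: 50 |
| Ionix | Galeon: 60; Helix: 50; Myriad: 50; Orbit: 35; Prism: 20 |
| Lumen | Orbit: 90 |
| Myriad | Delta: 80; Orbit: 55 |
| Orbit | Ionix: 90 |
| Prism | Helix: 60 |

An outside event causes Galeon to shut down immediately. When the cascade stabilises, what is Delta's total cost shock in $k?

Round 1 — Galeon shuts down (initial).
  Delta: +40 → 40 < 80
  Lumen: +40 → 40 ≥ 40
  Myriad: +15 → 15 < 30
  Orbit: +90 → 90 ≥ 60
Round 2 — Lumen, Orbit shut down.
  Ionix: +90 → 90 < 120
No further shutdowns.

40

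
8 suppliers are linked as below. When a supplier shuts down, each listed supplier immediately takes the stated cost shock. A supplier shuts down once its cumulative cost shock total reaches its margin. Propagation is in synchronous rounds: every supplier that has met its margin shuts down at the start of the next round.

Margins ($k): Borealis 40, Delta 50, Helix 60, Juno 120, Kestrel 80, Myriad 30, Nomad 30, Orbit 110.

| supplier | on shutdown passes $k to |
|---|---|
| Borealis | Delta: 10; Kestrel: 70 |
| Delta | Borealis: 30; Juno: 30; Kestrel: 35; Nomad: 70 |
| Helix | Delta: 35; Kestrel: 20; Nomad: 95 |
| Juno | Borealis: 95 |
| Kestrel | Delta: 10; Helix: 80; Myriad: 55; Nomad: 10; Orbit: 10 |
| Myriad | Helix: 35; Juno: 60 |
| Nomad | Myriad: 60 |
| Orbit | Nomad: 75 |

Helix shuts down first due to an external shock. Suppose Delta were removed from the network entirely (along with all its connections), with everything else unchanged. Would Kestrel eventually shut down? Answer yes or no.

With Delta removed:
Round 1 — Helix shuts down (initial).
  Kestrel: +20 → 20 < 80
  Nomad: +95 → 95 ≥ 30
Round 2 — Nomad shuts down.
  Myriad: +60 → 60 ≥ 30
Round 3 — Myriad shuts down.
  Juno: +60 → 60 < 120
No further shutdowns.

no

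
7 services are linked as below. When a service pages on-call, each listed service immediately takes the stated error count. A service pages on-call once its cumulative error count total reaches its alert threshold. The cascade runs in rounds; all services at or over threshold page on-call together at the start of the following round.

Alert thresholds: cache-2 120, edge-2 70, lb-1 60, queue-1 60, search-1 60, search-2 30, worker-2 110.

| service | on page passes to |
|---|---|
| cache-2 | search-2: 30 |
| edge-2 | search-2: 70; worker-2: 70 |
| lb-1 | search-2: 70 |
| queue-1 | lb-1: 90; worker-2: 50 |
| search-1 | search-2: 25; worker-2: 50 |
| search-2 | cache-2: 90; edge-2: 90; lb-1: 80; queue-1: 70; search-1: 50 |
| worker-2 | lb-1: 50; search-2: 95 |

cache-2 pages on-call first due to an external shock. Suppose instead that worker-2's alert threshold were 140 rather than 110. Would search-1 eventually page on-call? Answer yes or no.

With worker-2's alert threshold at 140:
Round 1 — cache-2 pages on-call (initial).
  search-2: +30 → 30 ≥ 30
Round 2 — search-2 pages on-call.
  edge-2: +90 → 90 ≥ 70
  lb-1: +80 → 80 ≥ 60
  queue-1: +70 → 70 ≥ 60
  search-1: +50 → 50 < 60
Round 3 — edge-2, lb-1, queue-1 page on-call.
  worker-2: +70+50 → 120 < 140
No further pages.

no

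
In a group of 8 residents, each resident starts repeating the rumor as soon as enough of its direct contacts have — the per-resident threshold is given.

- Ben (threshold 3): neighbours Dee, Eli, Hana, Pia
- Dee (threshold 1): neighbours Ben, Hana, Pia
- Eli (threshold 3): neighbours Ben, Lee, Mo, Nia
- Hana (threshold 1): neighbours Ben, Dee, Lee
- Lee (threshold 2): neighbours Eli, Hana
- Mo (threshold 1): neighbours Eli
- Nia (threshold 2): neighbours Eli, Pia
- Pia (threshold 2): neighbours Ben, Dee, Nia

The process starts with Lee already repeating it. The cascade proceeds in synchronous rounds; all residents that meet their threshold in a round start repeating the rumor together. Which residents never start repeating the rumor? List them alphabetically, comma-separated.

Ben, Eli, Mo, Nia, Pia

Round 1 — Lee starts repeating the rumor (initial).
Round 2 — checking thresholds:
  Eli: 1 of 4 neighbours < 3, holds.
  Hana: 1 of 3 neighbours ≥ 1, starts repeating the rumor.
Round 3 — checking thresholds:
  Ben: 1 of 4 neighbours < 3, holds.
  Dee: 1 of 3 neighbours ≥ 1, starts repeating the rumor.
  Eli: 1 of 4 neighbours < 3, holds.
Round 4 — no new spreads; cascade stops.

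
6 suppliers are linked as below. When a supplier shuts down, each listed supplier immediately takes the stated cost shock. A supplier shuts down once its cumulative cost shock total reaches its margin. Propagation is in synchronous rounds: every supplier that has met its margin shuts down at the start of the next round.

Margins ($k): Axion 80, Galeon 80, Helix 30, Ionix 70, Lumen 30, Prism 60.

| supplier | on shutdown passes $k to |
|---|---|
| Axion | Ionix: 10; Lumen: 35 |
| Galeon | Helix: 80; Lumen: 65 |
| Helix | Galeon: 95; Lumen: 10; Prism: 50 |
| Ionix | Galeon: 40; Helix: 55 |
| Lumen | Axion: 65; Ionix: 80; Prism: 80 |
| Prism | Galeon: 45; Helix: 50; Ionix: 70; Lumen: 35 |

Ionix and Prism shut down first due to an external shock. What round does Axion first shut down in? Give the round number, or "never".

Round 1 — Ionix, Prism shut down (initial).
  Galeon: +40+45 → 85 ≥ 80
  Helix: +55+50 → 105 ≥ 30
  Lumen: +35 → 35 ≥ 30
Round 2 — Galeon, Helix, Lumen shut down.
  Axion: +65 → 65 < 80
No further shutdowns.

never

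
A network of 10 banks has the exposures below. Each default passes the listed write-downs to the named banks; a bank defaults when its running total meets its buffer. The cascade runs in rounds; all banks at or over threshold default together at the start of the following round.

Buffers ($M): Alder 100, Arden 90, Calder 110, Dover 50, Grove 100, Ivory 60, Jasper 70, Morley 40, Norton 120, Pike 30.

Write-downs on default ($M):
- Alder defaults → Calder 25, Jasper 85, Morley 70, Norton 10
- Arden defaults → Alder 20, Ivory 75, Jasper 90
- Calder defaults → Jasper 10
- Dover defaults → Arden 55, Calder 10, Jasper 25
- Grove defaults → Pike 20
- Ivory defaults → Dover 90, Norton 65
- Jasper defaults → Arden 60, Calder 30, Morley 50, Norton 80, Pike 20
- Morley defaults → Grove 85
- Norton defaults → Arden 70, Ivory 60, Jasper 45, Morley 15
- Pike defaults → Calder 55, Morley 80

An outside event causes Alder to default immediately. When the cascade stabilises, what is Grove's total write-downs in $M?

85

Round 1 — Alder defaults (initial).
  Calder: +25 → 25 < 110
  Jasper: +85 → 85 ≥ 70
  Morley: +70 → 70 ≥ 40
  Norton: +10 → 10 < 120
Round 2 — Jasper, Morley default.
  Arden: +60 → 60 < 90
  Calder: +30 → 55 < 110
  Grove: +85 → 85 < 100
  Norton: +80 → 90 < 120
  Pike: +20 → 20 < 30
No further defaults.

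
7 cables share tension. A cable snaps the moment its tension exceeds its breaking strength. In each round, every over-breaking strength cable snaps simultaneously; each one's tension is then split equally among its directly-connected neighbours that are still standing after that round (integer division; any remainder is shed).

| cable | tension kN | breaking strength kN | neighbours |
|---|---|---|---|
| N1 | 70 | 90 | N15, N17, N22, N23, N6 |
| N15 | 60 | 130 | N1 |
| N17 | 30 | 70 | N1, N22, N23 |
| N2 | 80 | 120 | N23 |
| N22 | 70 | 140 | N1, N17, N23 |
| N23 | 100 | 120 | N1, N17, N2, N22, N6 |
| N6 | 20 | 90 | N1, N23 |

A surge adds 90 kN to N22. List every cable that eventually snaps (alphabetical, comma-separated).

Round 1 — N22 at 160 > 140. N22 snaps.
  N22 sheds 160 kN to N1, N17, N23: 53 each (1 lost).
    N1: 70+53 = 123 > 90
    N17: 30+53 = 83 > 70
    N23: 100+53 = 153 > 120
Round 2 — N1, N17, N23 snap.
  N1 sheds 123 kN to N15, N6: 61 each (1 lost).
    N15: 60+61 = 121 ≤ 130
    N6: 20+61 = 81 ≤ 90
  N17 sheds 83 kN: no online neighbours, lost.
  N23 sheds 153 kN to N2, N6: 76 each (1 lost).
    N2: 80+76 = 156 > 120
    N6: 81+76 = 157 > 90
Round 3 — N2, N6 snap.
  N2 sheds 156 kN: no online neighbours, lost.
  N6 sheds 157 kN: no online neighbours, lost.
No further breaks.

N1, N17, N2, N22, N23, N6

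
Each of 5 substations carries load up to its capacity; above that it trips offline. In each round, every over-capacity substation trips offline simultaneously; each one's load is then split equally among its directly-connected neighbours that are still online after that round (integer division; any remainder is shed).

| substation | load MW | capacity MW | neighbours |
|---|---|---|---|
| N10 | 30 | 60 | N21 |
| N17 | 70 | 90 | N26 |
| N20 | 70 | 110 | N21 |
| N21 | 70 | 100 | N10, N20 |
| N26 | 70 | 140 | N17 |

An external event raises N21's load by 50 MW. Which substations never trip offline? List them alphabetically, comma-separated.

N17, N26

Round 1 — N21 at 120 > 100. N21 trips offline.
  N21 sheds 120 MW to N10, N20: 60 each.
    N10: 30+60 = 90 > 60
    N20: 70+60 = 130 > 110
Round 2 — N10, N20 trip offline.
  N10 sheds 90 MW: no online neighbours, lost.
  N20 sheds 130 MW: no online neighbours, lost.
No further trips.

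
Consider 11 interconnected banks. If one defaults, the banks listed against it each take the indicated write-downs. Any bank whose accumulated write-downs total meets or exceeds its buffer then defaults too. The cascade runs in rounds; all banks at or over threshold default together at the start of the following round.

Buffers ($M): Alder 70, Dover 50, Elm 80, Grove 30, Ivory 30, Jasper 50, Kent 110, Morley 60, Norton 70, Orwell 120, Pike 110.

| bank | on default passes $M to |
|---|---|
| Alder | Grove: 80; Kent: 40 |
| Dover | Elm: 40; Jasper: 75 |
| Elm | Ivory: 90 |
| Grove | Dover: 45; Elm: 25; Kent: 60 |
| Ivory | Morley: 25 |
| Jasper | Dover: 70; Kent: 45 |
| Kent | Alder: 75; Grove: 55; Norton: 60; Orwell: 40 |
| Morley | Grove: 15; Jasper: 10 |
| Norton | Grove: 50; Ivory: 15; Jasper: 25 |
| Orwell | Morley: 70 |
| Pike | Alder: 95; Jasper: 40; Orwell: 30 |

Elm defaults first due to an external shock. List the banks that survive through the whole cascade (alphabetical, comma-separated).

Alder, Dover, Grove, Jasper, Kent, Morley, Norton, Orwell, Pike

Round 1 — Elm defaults (initial).
  Ivory: +90 → 90 ≥ 30
Round 2 — Ivory defaults.
  Morley: +25 → 25 < 60
No further defaults.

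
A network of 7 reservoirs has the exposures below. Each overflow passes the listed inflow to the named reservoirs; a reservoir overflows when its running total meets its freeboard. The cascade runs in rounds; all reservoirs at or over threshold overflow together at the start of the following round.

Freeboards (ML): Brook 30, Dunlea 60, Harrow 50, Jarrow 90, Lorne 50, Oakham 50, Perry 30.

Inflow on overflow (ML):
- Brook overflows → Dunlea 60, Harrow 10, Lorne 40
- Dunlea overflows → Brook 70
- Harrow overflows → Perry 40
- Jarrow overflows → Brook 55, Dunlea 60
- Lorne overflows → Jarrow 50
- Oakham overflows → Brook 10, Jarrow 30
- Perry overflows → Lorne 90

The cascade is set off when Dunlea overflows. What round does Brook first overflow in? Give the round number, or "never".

Round 1 — Dunlea overflows (initial).
  Brook: +70 → 70 ≥ 30
Round 2 — Brook overflows.
  Harrow: +10 → 10 < 50
  Lorne: +40 → 40 < 50
No further overflows.

2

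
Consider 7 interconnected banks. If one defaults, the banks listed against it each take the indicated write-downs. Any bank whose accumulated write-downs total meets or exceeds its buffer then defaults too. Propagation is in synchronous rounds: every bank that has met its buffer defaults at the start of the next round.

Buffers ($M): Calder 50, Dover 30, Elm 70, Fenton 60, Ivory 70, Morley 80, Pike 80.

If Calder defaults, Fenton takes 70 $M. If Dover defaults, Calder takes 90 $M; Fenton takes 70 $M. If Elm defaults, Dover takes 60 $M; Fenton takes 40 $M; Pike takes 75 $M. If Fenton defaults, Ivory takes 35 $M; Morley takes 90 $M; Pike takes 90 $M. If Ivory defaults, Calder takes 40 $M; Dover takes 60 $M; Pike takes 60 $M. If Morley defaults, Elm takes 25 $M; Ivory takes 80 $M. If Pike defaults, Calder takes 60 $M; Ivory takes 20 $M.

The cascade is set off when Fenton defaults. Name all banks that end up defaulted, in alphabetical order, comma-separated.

Round 1 — Fenton defaults (initial).
  Ivory: +35 → 35 < 70
  Morley: +90 → 90 ≥ 80
  Pike: +90 → 90 ≥ 80
Round 2 — Morley, Pike default.
  Calder: +60 → 60 ≥ 50
  Elm: +25 → 25 < 70
  Ivory: +80+20 → 135 ≥ 70
Round 3 — Calder, Ivory default.
  Dover: +60 → 60 ≥ 30
Round 4 — Dover defaults.
No further defaults.

Calder, Dover, Fenton, Ivory, Morley, Pike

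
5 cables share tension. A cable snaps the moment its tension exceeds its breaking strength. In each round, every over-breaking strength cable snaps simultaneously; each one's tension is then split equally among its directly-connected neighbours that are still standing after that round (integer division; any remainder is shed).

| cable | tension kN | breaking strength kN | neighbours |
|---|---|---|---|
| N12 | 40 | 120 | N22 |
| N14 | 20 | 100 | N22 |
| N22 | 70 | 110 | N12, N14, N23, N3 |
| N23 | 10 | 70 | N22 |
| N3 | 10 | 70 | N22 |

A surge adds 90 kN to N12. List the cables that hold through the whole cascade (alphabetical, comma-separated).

N14

Round 1 — N12 at 130 > 120. N12 snaps.
  N12 sheds 130 kN to N22: 130 each.
    N22: 70+130 = 200 > 110
Round 2 — N22 snaps.
  N22 sheds 200 kN to N14, N23, N3: 66 each (2 lost).
    N14: 20+66 = 86 ≤ 100
    N23: 10+66 = 76 > 70
    N3: 10+66 = 76 > 70
Round 3 — N23, N3 snap.
  N23 sheds 76 kN: no online neighbours, lost.
  N3 sheds 76 kN: no online neighbours, lost.
No further breaks.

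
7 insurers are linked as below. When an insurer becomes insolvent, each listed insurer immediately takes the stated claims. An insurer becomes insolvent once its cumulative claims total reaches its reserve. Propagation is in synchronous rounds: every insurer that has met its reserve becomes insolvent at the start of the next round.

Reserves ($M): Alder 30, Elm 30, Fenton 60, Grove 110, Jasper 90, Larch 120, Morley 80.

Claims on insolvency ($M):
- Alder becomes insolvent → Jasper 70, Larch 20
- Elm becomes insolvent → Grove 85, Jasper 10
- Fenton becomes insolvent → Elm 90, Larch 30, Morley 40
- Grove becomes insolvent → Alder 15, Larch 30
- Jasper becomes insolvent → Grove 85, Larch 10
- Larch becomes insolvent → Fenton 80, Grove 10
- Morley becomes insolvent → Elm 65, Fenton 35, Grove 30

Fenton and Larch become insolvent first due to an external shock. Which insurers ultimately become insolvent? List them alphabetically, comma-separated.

Round 1 — Fenton, Larch become insolvent (initial).
  Elm: +90 → 90 ≥ 30
  Grove: +10 → 10 < 110
  Morley: +40 → 40 < 80
Round 2 — Elm becomes insolvent.
  Grove: +85 → 95 < 110
  Jasper: +10 → 10 < 90
No further insolvencies.

Elm, Fenton, Larch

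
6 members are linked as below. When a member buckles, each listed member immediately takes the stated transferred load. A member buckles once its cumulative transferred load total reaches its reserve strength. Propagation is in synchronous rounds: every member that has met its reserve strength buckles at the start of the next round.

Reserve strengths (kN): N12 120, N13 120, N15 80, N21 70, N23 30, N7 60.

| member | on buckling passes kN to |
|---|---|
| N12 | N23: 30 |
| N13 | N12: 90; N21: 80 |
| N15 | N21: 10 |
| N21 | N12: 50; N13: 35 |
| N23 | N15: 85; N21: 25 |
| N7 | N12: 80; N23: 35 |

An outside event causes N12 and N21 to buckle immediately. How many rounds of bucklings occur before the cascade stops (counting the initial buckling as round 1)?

3

Round 1 — N12, N21 buckle (initial).
  N13: +35 → 35 < 120
  N23: +30 → 30 ≥ 30
Round 2 — N23 buckles.
  N15: +85 → 85 ≥ 80
Round 3 — N15 buckles.
No further bucklings.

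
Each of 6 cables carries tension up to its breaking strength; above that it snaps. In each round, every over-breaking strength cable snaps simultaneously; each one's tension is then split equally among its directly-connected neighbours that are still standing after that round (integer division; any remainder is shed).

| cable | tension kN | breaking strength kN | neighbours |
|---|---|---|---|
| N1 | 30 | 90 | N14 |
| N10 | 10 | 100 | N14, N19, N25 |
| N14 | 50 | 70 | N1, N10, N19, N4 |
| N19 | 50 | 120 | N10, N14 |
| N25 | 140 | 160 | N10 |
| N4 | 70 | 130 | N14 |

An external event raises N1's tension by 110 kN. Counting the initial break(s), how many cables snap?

3

Round 1 — N1 at 140 > 90. N1 snaps.
  N1 sheds 140 kN to N14: 140 each.
    N14: 50+140 = 190 > 70
Round 2 — N14 snaps.
  N14 sheds 190 kN to N10, N19, N4: 63 each (1 lost).
    N10: 10+63 = 73 ≤ 100
    N19: 50+63 = 113 ≤ 120
    N4: 70+63 = 133 > 130
Round 3 — N4 snaps.
  N4 sheds 133 kN: no online neighbours, lost.
No further breaks.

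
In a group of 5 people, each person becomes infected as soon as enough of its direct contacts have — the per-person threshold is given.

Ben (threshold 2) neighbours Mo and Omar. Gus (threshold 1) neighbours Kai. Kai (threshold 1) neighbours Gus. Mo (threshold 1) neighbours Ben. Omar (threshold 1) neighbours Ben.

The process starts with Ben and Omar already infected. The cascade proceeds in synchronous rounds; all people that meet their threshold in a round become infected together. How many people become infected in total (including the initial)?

3

Round 1 — Ben, Omar become infected (initial).
Round 2 — checking thresholds:
  Mo: 1 of 1 neighbours ≥ 1, becomes infected.
Round 3 — no new infections; cascade stops.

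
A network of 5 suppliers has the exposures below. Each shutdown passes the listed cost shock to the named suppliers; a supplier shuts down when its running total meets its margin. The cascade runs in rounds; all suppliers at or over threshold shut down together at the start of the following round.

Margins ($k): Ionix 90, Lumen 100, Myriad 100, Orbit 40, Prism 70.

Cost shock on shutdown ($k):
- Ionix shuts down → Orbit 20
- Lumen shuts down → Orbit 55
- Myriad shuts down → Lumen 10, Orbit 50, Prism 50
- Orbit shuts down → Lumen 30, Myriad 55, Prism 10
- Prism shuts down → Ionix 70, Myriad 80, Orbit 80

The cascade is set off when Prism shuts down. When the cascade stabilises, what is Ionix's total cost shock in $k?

70

Round 1 — Prism shuts down (initial).
  Ionix: +70 → 70 < 90
  Myriad: +80 → 80 < 100
  Orbit: +80 → 80 ≥ 40
Round 2 — Orbit shuts down.
  Lumen: +30 → 30 < 100
  Myriad: +55 → 135 ≥ 100
Round 3 — Myriad shuts down.
  Lumen: +10 → 40 < 100
No further shutdowns.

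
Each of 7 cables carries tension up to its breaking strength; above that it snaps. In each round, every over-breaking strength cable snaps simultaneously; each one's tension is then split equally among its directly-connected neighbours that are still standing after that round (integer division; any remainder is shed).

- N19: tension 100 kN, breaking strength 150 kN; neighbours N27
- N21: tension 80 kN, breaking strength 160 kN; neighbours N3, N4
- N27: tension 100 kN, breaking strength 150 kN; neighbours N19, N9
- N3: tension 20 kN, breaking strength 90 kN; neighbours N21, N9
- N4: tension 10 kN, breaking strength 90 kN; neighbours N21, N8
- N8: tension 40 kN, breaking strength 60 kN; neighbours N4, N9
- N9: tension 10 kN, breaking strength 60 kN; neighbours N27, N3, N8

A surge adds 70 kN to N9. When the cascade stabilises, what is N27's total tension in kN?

Round 1 — N9 at 80 > 60. N9 snaps.
  N9 sheds 80 kN to N27, N3, N8: 26 each (2 lost).
    N27: 100+26 = 126 ≤ 150
    N3: 20+26 = 46 ≤ 90
    N8: 40+26 = 66 > 60
Round 2 — N8 snaps.
  N8 sheds 66 kN to N4: 66 each.
    N4: 10+66 = 76 ≤ 90
No further breaks.

126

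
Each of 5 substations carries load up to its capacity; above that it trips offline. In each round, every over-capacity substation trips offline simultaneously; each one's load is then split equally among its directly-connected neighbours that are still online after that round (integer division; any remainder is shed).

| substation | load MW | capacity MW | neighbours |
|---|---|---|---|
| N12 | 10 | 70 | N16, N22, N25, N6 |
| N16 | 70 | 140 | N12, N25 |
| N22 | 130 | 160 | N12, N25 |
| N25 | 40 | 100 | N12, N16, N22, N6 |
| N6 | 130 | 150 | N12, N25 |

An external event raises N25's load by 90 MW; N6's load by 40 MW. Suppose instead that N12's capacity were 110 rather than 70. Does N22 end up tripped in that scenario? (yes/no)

yes

With N12's capacity at 110:
Round 1 — N25 at 130 > 100; N6 at 170 > 150. N25, N6 trip offline.
  N25 sheds 130 MW to N12, N16, N22: 43 each (1 lost).
    N12: 10+43 = 53 ≤ 110
    N16: 70+43 = 113 ≤ 140
    N22: 130+43 = 173 > 160
  N6 sheds 170 MW to N12: 170 each.
    N12: 53+170 = 223 > 110
Round 2 — N12, N22 trip offline.
  N12 sheds 223 MW to N16: 223 each.
    N16: 113+223 = 336 > 140
  N22 sheds 173 MW: no online neighbours, lost.
Round 3 — N16 trips offline.
  N16 sheds 336 MW: no online neighbours, lost.
No further trips.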